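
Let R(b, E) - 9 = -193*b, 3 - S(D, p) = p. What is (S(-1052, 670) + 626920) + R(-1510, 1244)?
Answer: 917692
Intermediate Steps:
S(D, p) = 3 - p
R(b, E) = 9 - 193*b
(S(-1052, 670) + 626920) + R(-1510, 1244) = ((3 - 1*670) + 626920) + (9 - 193*(-1510)) = ((3 - 670) + 626920) + (9 + 291430) = (-667 + 626920) + 291439 = 626253 + 291439 = 917692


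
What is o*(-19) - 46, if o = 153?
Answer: -2953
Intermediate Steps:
o*(-19) - 46 = 153*(-19) - 46 = -2907 - 46 = -2953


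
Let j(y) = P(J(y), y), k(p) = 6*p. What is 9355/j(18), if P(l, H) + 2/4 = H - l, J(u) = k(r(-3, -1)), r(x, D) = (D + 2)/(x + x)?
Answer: 18710/37 ≈ 505.68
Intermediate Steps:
r(x, D) = (2 + D)/(2*x) (r(x, D) = (2 + D)/((2*x)) = (2 + D)*(1/(2*x)) = (2 + D)/(2*x))
J(u) = -1 (J(u) = 6*((1/2)*(2 - 1)/(-3)) = 6*((1/2)*(-1/3)*1) = 6*(-1/6) = -1)
P(l, H) = -1/2 + H - l (P(l, H) = -1/2 + (H - l) = -1/2 + H - l)
j(y) = 1/2 + y (j(y) = -1/2 + y - 1*(-1) = -1/2 + y + 1 = 1/2 + y)
9355/j(18) = 9355/(1/2 + 18) = 9355/(37/2) = 9355*(2/37) = 18710/37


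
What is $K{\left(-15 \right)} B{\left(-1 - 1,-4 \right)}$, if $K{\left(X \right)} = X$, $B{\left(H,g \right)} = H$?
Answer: $30$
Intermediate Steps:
$K{\left(-15 \right)} B{\left(-1 - 1,-4 \right)} = - 15 \left(-1 - 1\right) = \left(-15\right) \left(-2\right) = 30$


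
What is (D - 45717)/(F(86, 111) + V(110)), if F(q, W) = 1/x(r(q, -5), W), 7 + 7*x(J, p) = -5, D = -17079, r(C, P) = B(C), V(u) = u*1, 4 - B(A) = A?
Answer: -753552/1313 ≈ -573.92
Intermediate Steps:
B(A) = 4 - A
V(u) = u
r(C, P) = 4 - C
x(J, p) = -12/7 (x(J, p) = -1 + (⅐)*(-5) = -1 - 5/7 = -12/7)
F(q, W) = -7/12 (F(q, W) = 1/(-12/7) = -7/12)
(D - 45717)/(F(86, 111) + V(110)) = (-17079 - 45717)/(-7/12 + 110) = -62796/1313/12 = -62796*12/1313 = -753552/1313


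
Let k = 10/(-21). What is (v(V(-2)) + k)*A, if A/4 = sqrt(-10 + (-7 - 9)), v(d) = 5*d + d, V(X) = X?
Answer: -1048*I*sqrt(26)/21 ≈ -254.47*I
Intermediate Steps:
k = -10/21 (k = 10*(-1/21) = -10/21 ≈ -0.47619)
v(d) = 6*d
A = 4*I*sqrt(26) (A = 4*sqrt(-10 + (-7 - 9)) = 4*sqrt(-10 - 16) = 4*sqrt(-26) = 4*(I*sqrt(26)) = 4*I*sqrt(26) ≈ 20.396*I)
(v(V(-2)) + k)*A = (6*(-2) - 10/21)*(4*I*sqrt(26)) = (-12 - 10/21)*(4*I*sqrt(26)) = -1048*I*sqrt(26)/21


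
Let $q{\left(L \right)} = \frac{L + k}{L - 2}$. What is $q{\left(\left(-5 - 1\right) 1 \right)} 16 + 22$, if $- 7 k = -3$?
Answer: $\frac{232}{7} \approx 33.143$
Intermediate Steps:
$k = \frac{3}{7}$ ($k = \left(- \frac{1}{7}\right) \left(-3\right) = \frac{3}{7} \approx 0.42857$)
$q{\left(L \right)} = \frac{\frac{3}{7} + L}{-2 + L}$ ($q{\left(L \right)} = \frac{L + \frac{3}{7}}{L - 2} = \frac{\frac{3}{7} + L}{-2 + L}$)
$q{\left(\left(-5 - 1\right) 1 \right)} 16 + 22 = \frac{\frac{3}{7} + \left(-5 - 1\right) 1}{-2 + \left(-5 - 1\right) 1} \cdot 16 + 22 = \frac{\frac{3}{7} - 6}{-2 - 6} \cdot 16 + 22 = \frac{1}{-8} \left(- \frac{39}{7}\right) 16 + 22 = \left(- \frac{1}{8}\right) \left(- \frac{39}{7}\right) 16 + 22 = \frac{39}{56} \cdot 16 + 22 = \frac{78}{7} + 22 = \frac{232}{7}$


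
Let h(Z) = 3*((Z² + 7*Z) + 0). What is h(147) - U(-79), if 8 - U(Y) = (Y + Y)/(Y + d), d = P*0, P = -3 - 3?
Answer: 67908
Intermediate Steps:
P = -6
d = 0 (d = -6*0 = 0)
h(Z) = 3*Z² + 21*Z (h(Z) = 3*(Z² + 7*Z) = 3*Z² + 21*Z)
U(Y) = 6 (U(Y) = 8 - (Y + Y)/(Y + 0) = 8 - 2*Y/Y = 8 - 1*2 = 8 - 2 = 6)
h(147) - U(-79) = 3*147*(7 + 147) - 1*6 = 3*147*154 - 6 = 67914 - 6 = 67908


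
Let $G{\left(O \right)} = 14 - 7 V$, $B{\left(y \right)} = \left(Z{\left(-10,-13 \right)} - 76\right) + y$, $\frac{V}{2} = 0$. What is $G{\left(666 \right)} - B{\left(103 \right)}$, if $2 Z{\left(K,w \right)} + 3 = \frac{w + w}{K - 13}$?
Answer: $- \frac{555}{46} \approx -12.065$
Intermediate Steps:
$Z{\left(K,w \right)} = - \frac{3}{2} + \frac{w}{-13 + K}$ ($Z{\left(K,w \right)} = - \frac{3}{2} + \frac{\left(w + w\right) \frac{1}{K - 13}}{2} = - \frac{3}{2} + \frac{2 w \frac{1}{-13 + K}}{2} = - \frac{3}{2} + \frac{w}{-13 + K}$)
$V = 0$ ($V = 2 \cdot 0 = 0$)
$B{\left(y \right)} = - \frac{3539}{46} + y$ ($B{\left(y \right)} = \left(\frac{39 - -30 + 2 \left(-13\right)}{2 \left(-13 - 10\right)} - 76\right) + y = \left(\frac{39 + 30 - 26}{2 \left(-23\right)} - 76\right) + y = \left(\frac{1}{2} \left(- \frac{1}{23}\right) 43 - 76\right) + y = \left(- \frac{43}{46} - 76\right) + y = - \frac{3539}{46} + y$)
$G{\left(O \right)} = 14$ ($G{\left(O \right)} = 14 - 0 = 14 + 0 = 14$)
$G{\left(666 \right)} - B{\left(103 \right)} = 14 - \left(- \frac{3539}{46} + 103\right) = 14 - \frac{1199}{46} = - \frac{555}{46}$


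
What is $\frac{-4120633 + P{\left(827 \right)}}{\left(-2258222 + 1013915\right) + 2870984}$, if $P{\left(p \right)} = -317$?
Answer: $- \frac{4120950}{1626677} \approx -2.5334$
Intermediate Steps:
$\frac{-4120633 + P{\left(827 \right)}}{\left(-2258222 + 1013915\right) + 2870984} = \frac{-4120633 - 317}{\left(-2258222 + 1013915\right) + 2870984} = - \frac{4120950}{-1244307 + 2870984} = - \frac{4120950}{1626677}$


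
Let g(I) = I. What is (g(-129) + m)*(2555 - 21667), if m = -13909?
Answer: 268294256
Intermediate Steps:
(g(-129) + m)*(2555 - 21667) = (-129 - 13909)*(2555 - 21667) = -14038*(-19112) = 268294256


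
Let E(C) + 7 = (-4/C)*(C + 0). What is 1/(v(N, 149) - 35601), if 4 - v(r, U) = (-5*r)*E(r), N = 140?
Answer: -1/43297 ≈ -2.3096e-5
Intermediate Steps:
E(C) = -11 (E(C) = -7 + (-4/C)*(C + 0) = -7 + (-4/C)*C = -7 - 4 = -11)
v(r, U) = 4 - 55*r (v(r, U) = 4 - (-5*r)*(-11) = 4 - 55*r)
1/(v(N, 149) - 35601) = 1/((4 - 55*140) - 35601) = 1/((4 - 7700) - 35601) = 1/(-7696 - 35601) = 1/(-43297) = -1/43297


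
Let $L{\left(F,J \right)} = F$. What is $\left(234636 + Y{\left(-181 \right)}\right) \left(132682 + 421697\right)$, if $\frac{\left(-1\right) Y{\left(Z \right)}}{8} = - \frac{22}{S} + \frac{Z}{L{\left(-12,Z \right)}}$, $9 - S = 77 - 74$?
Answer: $130026637762$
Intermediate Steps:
$S = 6$ ($S = 9 - \left(77 - 74\right) = 9 - 3 = 6$)
$Y{\left(Z \right)} = \frac{88}{3} + \frac{2 Z}{3}$ ($Y{\left(Z \right)} = - 8 \left(- \frac{22}{6} + \frac{Z}{-12}\right) = - 8 \left(\left(-22\right) \frac{1}{6} + Z \left(- \frac{1}{12}\right)\right) = - 8 \left(- \frac{11}{3} - \frac{Z}{12}\right) = \frac{88}{3} + \frac{2 Z}{3}$)
$\left(234636 + Y{\left(-181 \right)}\right) \left(132682 + 421697\right) = \left(234636 + \left(\frac{88}{3} + \frac{2}{3} \left(-181\right)\right)\right) \left(132682 + 421697\right) = \left(234636 + \left(\frac{88}{3} - \frac{362}{3}\right)\right) 554379 = \left(234636 - \frac{274}{3}\right) 554379 = \frac{703634}{3} \cdot 554379 = 130026637762$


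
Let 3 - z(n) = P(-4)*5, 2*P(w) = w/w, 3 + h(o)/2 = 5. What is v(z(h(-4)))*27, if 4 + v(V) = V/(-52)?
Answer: -11259/104 ≈ -108.26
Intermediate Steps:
h(o) = 4 (h(o) = -6 + 2*5 = -6 + 10 = 4)
P(w) = ½ (P(w) = (w/w)/2 = (½)*1 = ½)
z(n) = ½ (z(n) = 3 - 5/2 = ½)
v(V) = -4 - V/52 (v(V) = -4 + V/(-52) = -4 + V*(-1/52) = -4 - V/52)
v(z(h(-4)))*27 = (-4 - 1/52*½)*27 = (-4 - 1/104)*27 = -417/104*27 = -11259/104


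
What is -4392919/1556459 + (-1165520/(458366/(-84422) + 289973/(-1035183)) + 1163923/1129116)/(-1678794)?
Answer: -135436236370085005779564933061/46004523985114305364914111432 ≈ -2.9440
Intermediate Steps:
-4392919/1556459 + (-1165520/(458366/(-84422) + 289973/(-1035183)) + 1163923/1129116)/(-1678794) = -4392919*1/1556459 + (-1165520/(458366*(-1/84422) + 289973*(-1/1035183)) + 1163923*(1/1129116))*(-1/1678794) = -4392919/1556459 + (-1165520/(-229183/42211 - 289973/1035183) + 1163923/1129116)*(-1/1678794) = -4392919/1556459 + (-1165520/(-249486395792/43696109613) + 1163923/1129116)*(-1/1678794) = -4392919/1556459 + (-1165520*(-43696109613/249486395792) + 1163923/1129116)*(-1/1678794) = -4392919/1556459 + (3183043104758985/15592899737 + 1163923/1129116)*(-1/1678794) = -4392919/1556459 + (3594043047207686695511/17606192579442492)*(-1/1678794) = -4392919/1556459 - 3594043047207686695511/29557170465212578914648 = -135436236370085005779564933061/46004523985114305364914111432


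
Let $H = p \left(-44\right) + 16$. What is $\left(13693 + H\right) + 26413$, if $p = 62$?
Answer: $37394$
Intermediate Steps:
$H = -2712$ ($H = 62 \left(-44\right) + 16 = -2728 + 16 = -2712$)
$\left(13693 + H\right) + 26413 = \left(13693 - 2712\right) + 26413 = 10981 + 26413 = 37394$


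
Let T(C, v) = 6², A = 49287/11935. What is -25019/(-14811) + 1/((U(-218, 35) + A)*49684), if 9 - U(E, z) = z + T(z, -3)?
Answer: 122649882788569/72607529797356 ≈ 1.6892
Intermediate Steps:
A = 7041/1705 (A = 49287*(1/11935) = 7041/1705 ≈ 4.1296)
T(C, v) = 36
U(E, z) = -27 - z (U(E, z) = 9 - (z + 36) = 9 - (36 + z) = 9 + (-36 - z) = -27 - z)
-25019/(-14811) + 1/((U(-218, 35) + A)*49684) = -25019/(-14811) + 1/(((-27 - 1*35) + 7041/1705)*49684) = -25019*(-1/14811) + (1/49684)/((-27 - 35) + 7041/1705) = 25019/14811 + (1/49684)/(-62 + 7041/1705) = 25019/14811 + (1/49684)/(-98669/1705) = 25019/14811 - 1705/98669*1/49684 = 25019/14811 - 1705/4902270596 = 122649882788569/72607529797356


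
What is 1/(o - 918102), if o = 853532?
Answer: -1/64570 ≈ -1.5487e-5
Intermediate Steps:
1/(o - 918102) = 1/(853532 - 918102) = 1/(-64570) = -1/64570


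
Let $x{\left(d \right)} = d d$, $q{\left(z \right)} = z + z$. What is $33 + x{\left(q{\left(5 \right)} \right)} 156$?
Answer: $15633$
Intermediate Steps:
$q{\left(z \right)} = 2 z$
$x{\left(d \right)} = d^{2}$
$33 + x{\left(q{\left(5 \right)} \right)} 156 = 33 + \left(2 \cdot 5\right)^{2} \cdot 156 = 33 + 10^{2} \cdot 156 = 33 + 100 \cdot 156 = 33 + 15600 = 15633$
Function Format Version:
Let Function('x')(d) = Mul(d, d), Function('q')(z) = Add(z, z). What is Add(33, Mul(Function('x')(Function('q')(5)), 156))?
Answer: 15633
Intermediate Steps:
Function('q')(z) = Mul(2, z)
Function('x')(d) = Pow(d, 2)
Add(33, Mul(Function('x')(Function('q')(5)), 156)) = Add(33, Mul(Pow(Mul(2, 5), 2), 156)) = Add(33, Mul(Pow(10, 2), 156)) = Add(33, Mul(100, 156)) = Add(33, 15600) = 15633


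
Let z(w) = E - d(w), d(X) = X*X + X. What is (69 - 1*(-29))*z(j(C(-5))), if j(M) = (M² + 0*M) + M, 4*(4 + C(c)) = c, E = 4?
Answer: -6474713/128 ≈ -50584.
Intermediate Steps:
C(c) = -4 + c/4
d(X) = X + X² (d(X) = X² + X = X + X²)
j(M) = M + M² (j(M) = (M² + 0) + M = M² + M = M + M²)
z(w) = 4 - w*(1 + w)
(69 - 1*(-29))*z(j(C(-5))) = (69 - 1*(-29))*(4 - (-4 + (¼)*(-5))*(1 + (-4 + (¼)*(-5)))*(1 + (-4 + (¼)*(-5))*(1 + (-4 + (¼)*(-5))))) = (69 + 29)*(4 - (-4 - 5/4)*(1 + (-4 - 5/4))*(1 + (-4 - 5/4)*(1 + (-4 - 5/4)))) = 98*(4 - (-21*(1 - 21/4)/4)*(1 - 21*(1 - 21/4)/4)) = 98*(4 - (-21/4*(-17/4))*(1 - 21/4*(-17/4))) = 98*(4 - 1*357/16*(1 + 357/16)) = 98*(4 - 1*357/16*373/16) = 98*(4 - 133161/256) = 98*(-132137/256) = -6474713/128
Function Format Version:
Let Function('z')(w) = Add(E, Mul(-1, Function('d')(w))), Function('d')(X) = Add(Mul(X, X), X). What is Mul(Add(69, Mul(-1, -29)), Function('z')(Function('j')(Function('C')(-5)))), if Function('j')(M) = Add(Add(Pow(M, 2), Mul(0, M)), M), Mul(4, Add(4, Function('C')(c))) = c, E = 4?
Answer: Rational(-6474713, 128) ≈ -50584.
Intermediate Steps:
Function('C')(c) = Add(-4, Mul(Rational(1, 4), c))
Function('d')(X) = Add(X, Pow(X, 2)) (Function('d')(X) = Add(Pow(X, 2), X) = Add(X, Pow(X, 2)))
Function('j')(M) = Add(M, Pow(M, 2)) (Function('j')(M) = Add(Add(Pow(M, 2), 0), M) = Add(Pow(M, 2), M) = Add(M, Pow(M, 2)))
Function('z')(w) = Add(4, Mul(-1, w, Add(1, w))) (Function('z')(w) = Add(4, Mul(-1, Mul(w, Add(1, w)))) = Add(4, Mul(-1, w, Add(1, w))))
Mul(Add(69, Mul(-1, -29)), Function('z')(Function('j')(Function('C')(-5)))) = Mul(Add(69, Mul(-1, -29)), Add(4, Mul(-1, Mul(Add(-4, Mul(Rational(1, 4), -5)), Add(1, Add(-4, Mul(Rational(1, 4), -5)))), Add(1, Mul(Add(-4, Mul(Rational(1, 4), -5)), Add(1, Add(-4, Mul(Rational(1, 4), -5)))))))) = Mul(Add(69, 29), Add(4, Mul(-1, Mul(Add(-4, Rational(-5, 4)), Add(1, Add(-4, Rational(-5, 4)))), Add(1, Mul(Add(-4, Rational(-5, 4)), Add(1, Add(-4, Rational(-5, 4)))))))) = Mul(98, Add(4, Mul(-1, Mul(Rational(-21, 4), Add(1, Rational(-21, 4))), Add(1, Mul(Rational(-21, 4), Add(1, Rational(-21, 4))))))) = Mul(98, Add(4, Mul(-1, Mul(Rational(-21, 4), Rational(-17, 4)), Add(1, Mul(Rational(-21, 4), Rational(-17, 4)))))) = Mul(98, Add(4, Mul(-1, Rational(357, 16), Add(1, Rational(357, 16))))) = Mul(98, Add(4, Mul(-1, Rational(357, 16), Rational(373, 16)))) = Mul(98, Add(4, Rational(-133161, 256))) = Mul(98, Rational(-132137, 256)) = Rational(-6474713, 128)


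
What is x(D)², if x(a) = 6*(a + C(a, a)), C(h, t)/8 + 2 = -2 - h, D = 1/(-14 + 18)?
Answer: 164025/4 ≈ 41006.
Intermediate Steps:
D = ¼ (D = 1/4 = ¼ ≈ 0.25000)
C(h, t) = -32 - 8*h (C(h, t) = -16 + 8*(-2 - h) = -16 + (-16 - 8*h) = -32 - 8*h)
x(a) = -192 - 42*a (x(a) = 6*(a + (-32 - 8*a)) = 6*(-32 - 7*a) = -192 - 42*a)
x(D)² = (-192 - 42*¼)² = (-192 - 21/2)² = (-405/2)² = 164025/4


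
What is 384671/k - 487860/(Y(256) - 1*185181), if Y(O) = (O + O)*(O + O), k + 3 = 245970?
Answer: -90392026447/18930358221 ≈ -4.7750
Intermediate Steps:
k = 245967 (k = -3 + 245970 = 245967)
Y(O) = 4*O**2 (Y(O) = (2*O)*(2*O) = 4*O**2)
384671/k - 487860/(Y(256) - 1*185181) = 384671/245967 - 487860/(4*256**2 - 1*185181) = 384671*(1/245967) - 487860/(4*65536 - 185181) = 384671/245967 - 487860/(262144 - 185181) = 384671/245967 - 487860/76963 = -90392026447/18930358221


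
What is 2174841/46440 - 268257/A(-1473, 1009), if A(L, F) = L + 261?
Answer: 139757059/521160 ≈ 268.17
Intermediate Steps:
A(L, F) = 261 + L
2174841/46440 - 268257/A(-1473, 1009) = 2174841/46440 - 268257/(261 - 1473) = 2174841*(1/46440) - 268257/(-1212) = 241649/5160 - 268257*(-1/1212) = 241649/5160 + 89419/404 = 139757059/521160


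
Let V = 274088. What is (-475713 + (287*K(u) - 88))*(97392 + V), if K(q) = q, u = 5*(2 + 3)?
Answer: -174085186480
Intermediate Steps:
u = 25 (u = 5*5 = 25)
(-475713 + (287*K(u) - 88))*(97392 + V) = (-475713 + (287*25 - 88))*(97392 + 274088) = (-475713 + (7175 - 88))*371480 = (-475713 + 7087)*371480 = -468626*371480 = -174085186480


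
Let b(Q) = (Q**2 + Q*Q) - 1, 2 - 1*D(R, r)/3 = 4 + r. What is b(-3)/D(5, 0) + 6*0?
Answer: -17/6 ≈ -2.8333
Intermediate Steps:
D(R, r) = -6 - 3*r (D(R, r) = 6 - 3*(4 + r) = 6 + (-12 - 3*r) = -6 - 3*r)
b(Q) = -1 + 2*Q**2 (b(Q) = (Q**2 + Q**2) - 1 = 2*Q**2 - 1 = -1 + 2*Q**2)
b(-3)/D(5, 0) + 6*0 = (-1 + 2*(-3)**2)/(-6 - 3*0) + 6*0 = (-1 + 2*9)/(-6 + 0) + 0 = (-1 + 18)/(-6) + 0 = -1/6*17 + 0 = -17/6 + 0 = -17/6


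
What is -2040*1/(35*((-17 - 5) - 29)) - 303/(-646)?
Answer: 7289/4522 ≈ 1.6119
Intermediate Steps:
-2040*1/(35*((-17 - 5) - 29)) - 303/(-646) = -2040*1/(35*(-22 - 29)) - 303*(-1/646) = -2040/((-51*35)) + 303/646 = -2040/(-1785) + 303/646 = -2040*(-1/1785) + 303/646 = 8/7 + 303/646 = 7289/4522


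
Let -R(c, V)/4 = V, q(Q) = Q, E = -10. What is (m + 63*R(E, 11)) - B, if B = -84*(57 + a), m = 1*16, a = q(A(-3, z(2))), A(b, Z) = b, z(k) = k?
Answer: 1780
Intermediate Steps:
a = -3
m = 16
R(c, V) = -4*V
B = -4536 (B = -84*(57 - 3) = -84*54 = -4536)
(m + 63*R(E, 11)) - B = (16 + 63*(-4*11)) - 1*(-4536) = (16 + 63*(-44)) + 4536 = (16 - 2772) + 4536 = -2756 + 4536 = 1780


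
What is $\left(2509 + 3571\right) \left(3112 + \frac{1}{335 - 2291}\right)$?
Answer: $\frac{9252347920}{489} \approx 1.8921 \cdot 10^{7}$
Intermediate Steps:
$\left(2509 + 3571\right) \left(3112 + \frac{1}{335 - 2291}\right) = 6080 \left(3112 + \frac{1}{-1956}\right) = 6080 \left(3112 - \frac{1}{1956}\right) = 6080 \cdot \frac{6087071}{1956} = \frac{9252347920}{489}$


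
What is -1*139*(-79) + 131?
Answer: 11112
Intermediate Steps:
-1*139*(-79) + 131 = -139*(-79) + 131 = 10981 + 131 = 11112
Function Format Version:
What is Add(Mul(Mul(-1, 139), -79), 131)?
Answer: 11112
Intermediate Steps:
Add(Mul(Mul(-1, 139), -79), 131) = Add(Mul(-139, -79), 131) = Add(10981, 131) = 11112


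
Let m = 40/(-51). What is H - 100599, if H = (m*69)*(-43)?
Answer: -1670623/17 ≈ -98272.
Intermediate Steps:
m = -40/51 (m = 40*(-1/51) = -40/51 ≈ -0.78431)
H = 39560/17 (H = -40/51*69*(-43) = -920/17*(-43) = 39560/17 ≈ 2327.1)
H - 100599 = 39560/17 - 100599 = -1670623/17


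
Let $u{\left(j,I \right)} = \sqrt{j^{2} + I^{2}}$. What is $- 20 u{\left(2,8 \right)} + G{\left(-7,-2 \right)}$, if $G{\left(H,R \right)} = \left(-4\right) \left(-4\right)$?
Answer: $16 - 40 \sqrt{17} \approx -148.92$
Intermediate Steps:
$u{\left(j,I \right)} = \sqrt{I^{2} + j^{2}}$
$G{\left(H,R \right)} = 16$
$- 20 u{\left(2,8 \right)} + G{\left(-7,-2 \right)} = - 20 \sqrt{8^{2} + 2^{2}} + 16 = - 20 \sqrt{64 + 4} + 16 = - 20 \sqrt{68} + 16 = - 20 \cdot 2 \sqrt{17} + 16 = - 40 \sqrt{17} + 16 = 16 - 40 \sqrt{17}$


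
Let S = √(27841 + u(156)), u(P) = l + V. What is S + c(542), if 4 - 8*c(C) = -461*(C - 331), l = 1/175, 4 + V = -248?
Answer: 97275/8 + 2*√8449133/35 ≈ 12325.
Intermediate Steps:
V = -252 (V = -4 - 248 = -252)
l = 1/175 ≈ 0.0057143
u(P) = -44099/175 (u(P) = 1/175 - 252 = -44099/175)
c(C) = -152587/8 + 461*C/8 (c(C) = ½ - (-461)*(C - 331)/8 = ½ - (-461)*(-331 + C)/8 = ½ - (152591 - 461*C)/8 = ½ + (-152591/8 + 461*C/8) = -152587/8 + 461*C/8)
S = 2*√8449133/35 (S = √(27841 - 44099/175) = √(4828076/175) = 2*√8449133/35 ≈ 166.10)
S + c(542) = 2*√8449133/35 + (-152587/8 + (461/8)*542) = 2*√8449133/35 + (-152587/8 + 124931/4) = 2*√8449133/35 + 97275/8 = 97275/8 + 2*√8449133/35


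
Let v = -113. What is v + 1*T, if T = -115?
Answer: -228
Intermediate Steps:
v + 1*T = -113 + 1*(-115) = -113 - 115 = -228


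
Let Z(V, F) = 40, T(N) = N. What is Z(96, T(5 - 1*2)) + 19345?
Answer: 19385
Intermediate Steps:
Z(96, T(5 - 1*2)) + 19345 = 40 + 19345 = 19385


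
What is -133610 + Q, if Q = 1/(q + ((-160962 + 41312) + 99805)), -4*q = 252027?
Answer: -44279289274/331407 ≈ -1.3361e+5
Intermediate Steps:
q = -252027/4 (q = -¼*252027 = -252027/4 ≈ -63007.)
Q = -4/331407 (Q = 1/(-252027/4 + ((-160962 + 41312) + 99805)) = 1/(-252027/4 + (-119650 + 99805)) = 1/(-252027/4 - 19845) = 1/(-331407/4) = -4/331407 ≈ -1.2070e-5)
-133610 + Q = -133610 - 4/331407 = -44279289274/331407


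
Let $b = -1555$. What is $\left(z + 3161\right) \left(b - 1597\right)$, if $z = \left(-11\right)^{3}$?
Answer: $-5768160$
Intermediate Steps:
$z = -1331$
$\left(z + 3161\right) \left(b - 1597\right) = \left(-1331 + 3161\right) \left(-1555 - 1597\right) = 1830 \left(-3152\right) = -5768160$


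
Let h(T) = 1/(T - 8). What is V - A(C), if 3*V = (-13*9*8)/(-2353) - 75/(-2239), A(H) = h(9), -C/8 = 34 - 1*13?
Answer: -346998/405259 ≈ -0.85624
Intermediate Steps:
C = -168 (C = -8*(34 - 1*13) = -8*(34 - 13) = -8*21 = -168)
h(T) = 1/(-8 + T)
A(H) = 1 (A(H) = 1/(-8 + 9) = 1/1 = 1)
V = 58261/405259 (V = ((-13*9*8)/(-2353) - 75/(-2239))/3 = (-117*8*(-1/2353) - 75*(-1/2239))/3 = (-936*(-1/2353) + 75/2239)/3 = (72/181 + 75/2239)/3 = (⅓)*(174783/405259) = 58261/405259 ≈ 0.14376)
V - A(C) = 58261/405259 - 1*1 = 58261/405259 - 1 = -346998/405259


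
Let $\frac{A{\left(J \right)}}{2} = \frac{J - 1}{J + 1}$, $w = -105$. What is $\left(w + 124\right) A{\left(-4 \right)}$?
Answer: $\frac{190}{3} \approx 63.333$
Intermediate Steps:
$A{\left(J \right)} = \frac{2 \left(-1 + J\right)}{1 + J}$ ($A{\left(J \right)} = 2 \frac{J - 1}{J + 1} = 2 \frac{-1 + J}{1 + J} = \frac{2 \left(-1 + J\right)}{1 + J}$)
$\left(w + 124\right) A{\left(-4 \right)} = \left(-105 + 124\right) \frac{2 \left(-1 - 4\right)}{1 - 4} = 19 \cdot 2 \frac{1}{-3} \left(-5\right) = 19 \cdot 2 \left(- \frac{1}{3}\right) \left(-5\right) = 19 \cdot \frac{10}{3} = \frac{190}{3}$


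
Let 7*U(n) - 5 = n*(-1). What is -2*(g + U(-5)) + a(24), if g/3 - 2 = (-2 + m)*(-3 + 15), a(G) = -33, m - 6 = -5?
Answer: 169/7 ≈ 24.143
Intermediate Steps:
m = 1 (m = 6 - 5 = 1)
U(n) = 5/7 - n/7 (U(n) = 5/7 + (n*(-1))/7 = 5/7 + (-n)/7 = 5/7 - n/7)
g = -30 (g = 6 + 3*((-2 + 1)*(-3 + 15)) = 6 + 3*(-1*12) = 6 + 3*(-12) = 6 - 36 = -30)
-2*(g + U(-5)) + a(24) = -2*(-30 + (5/7 - ⅐*(-5))) - 33 = -2*(-30 + (5/7 + 5/7)) - 33 = -2*(-30 + 10/7) - 33 = -2*(-200/7) - 33 = 400/7 - 33 = 169/7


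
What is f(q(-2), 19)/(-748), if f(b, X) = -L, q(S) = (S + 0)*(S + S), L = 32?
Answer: 8/187 ≈ 0.042781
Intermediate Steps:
q(S) = 2*S² (q(S) = S*(2*S) = 2*S²)
f(b, X) = -32 (f(b, X) = -1*32 = -32)
f(q(-2), 19)/(-748) = -32/(-748) = -32*(-1/748) = 8/187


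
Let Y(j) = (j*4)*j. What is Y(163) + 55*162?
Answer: 115186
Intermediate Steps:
Y(j) = 4*j² (Y(j) = (4*j)*j = 4*j²)
Y(163) + 55*162 = 4*163² + 55*162 = 4*26569 + 8910 = 106276 + 8910 = 115186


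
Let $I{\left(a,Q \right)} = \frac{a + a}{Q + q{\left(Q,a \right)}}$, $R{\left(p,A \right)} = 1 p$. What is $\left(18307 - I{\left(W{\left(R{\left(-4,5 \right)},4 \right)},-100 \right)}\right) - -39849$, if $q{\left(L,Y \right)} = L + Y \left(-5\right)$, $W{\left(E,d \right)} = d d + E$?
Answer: $\frac{3780146}{65} \approx 58156.0$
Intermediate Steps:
$R{\left(p,A \right)} = p$
$W{\left(E,d \right)} = E + d^{2}$ ($W{\left(E,d \right)} = d^{2} + E = E + d^{2}$)
$q{\left(L,Y \right)} = L - 5 Y$
$I{\left(a,Q \right)} = \frac{2 a}{- 5 a + 2 Q}$ ($I{\left(a,Q \right)} = \frac{a + a}{Q + \left(Q - 5 a\right)} = \frac{2 a}{- 5 a + 2 Q}$)
$\left(18307 - I{\left(W{\left(R{\left(-4,5 \right)},4 \right)},-100 \right)}\right) - -39849 = \left(18307 - \frac{2 \left(-4 + 4^{2}\right)}{- 5 \left(-4 + 4^{2}\right) + 2 \left(-100\right)}\right) - -39849 = \left(18307 - \frac{2 \left(-4 + 16\right)}{- 5 \left(-4 + 16\right) - 200}\right) + 39849 = \left(18307 - 2 \cdot 12 \frac{1}{\left(-5\right) 12 - 200}\right) + 39849 = \left(18307 - 2 \cdot 12 \frac{1}{-60 - 200}\right) + 39849 = \left(18307 - 2 \cdot 12 \frac{1}{-260}\right) + 39849 = \left(18307 - 2 \cdot 12 \left(- \frac{1}{260}\right)\right) + 39849 = \left(18307 - - \frac{6}{65}\right) + 39849 = \left(18307 + \frac{6}{65}\right) + 39849 = \frac{1189961}{65} + 39849 = \frac{3780146}{65}$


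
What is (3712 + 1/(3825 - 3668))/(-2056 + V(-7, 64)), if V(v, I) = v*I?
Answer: -582785/393128 ≈ -1.4824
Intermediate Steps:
V(v, I) = I*v
(3712 + 1/(3825 - 3668))/(-2056 + V(-7, 64)) = (3712 + 1/(3825 - 3668))/(-2056 + 64*(-7)) = (3712 + 1/157)/(-2056 - 448) = (3712 + 1/157)/(-2504) = (582785/157)*(-1/2504) = -582785/393128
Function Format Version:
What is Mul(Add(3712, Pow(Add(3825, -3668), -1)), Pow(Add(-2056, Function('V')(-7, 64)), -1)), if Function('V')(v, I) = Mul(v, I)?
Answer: Rational(-582785, 393128) ≈ -1.4824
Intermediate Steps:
Function('V')(v, I) = Mul(I, v)
Mul(Add(3712, Pow(Add(3825, -3668), -1)), Pow(Add(-2056, Function('V')(-7, 64)), -1)) = Mul(Add(3712, Pow(Add(3825, -3668), -1)), Pow(Add(-2056, Mul(64, -7)), -1)) = Mul(Add(3712, Pow(157, -1)), Pow(Add(-2056, -448), -1)) = Mul(Add(3712, Rational(1, 157)), Pow(-2504, -1)) = Mul(Rational(582785, 157), Rational(-1, 2504)) = Rational(-582785, 393128)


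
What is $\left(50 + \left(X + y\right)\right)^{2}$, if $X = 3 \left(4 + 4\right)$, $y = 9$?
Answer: $6889$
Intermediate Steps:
$X = 24$ ($X = 3 \cdot 8 = 24$)
$\left(50 + \left(X + y\right)\right)^{2} = \left(50 + \left(24 + 9\right)\right)^{2} = \left(50 + 33\right)^{2} = 83^{2} = 6889$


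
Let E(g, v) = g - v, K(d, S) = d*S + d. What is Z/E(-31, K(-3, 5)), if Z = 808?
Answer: -808/13 ≈ -62.154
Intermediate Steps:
K(d, S) = d + S*d (K(d, S) = S*d + d = d + S*d)
Z/E(-31, K(-3, 5)) = 808/(-31 - (-3)*(1 + 5)) = 808/(-31 - (-3)*6) = 808/(-31 - 1*(-18)) = 808/(-31 + 18) = 808/(-13) = 808*(-1/13) = -808/13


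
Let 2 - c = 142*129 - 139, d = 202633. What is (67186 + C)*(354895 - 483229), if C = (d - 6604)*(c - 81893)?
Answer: 2517470949349896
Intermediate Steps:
c = -18177 (c = 2 - (142*129 - 139) = 2 - (18318 - 139) = 2 - 1*18179 = 2 - 18179 = -18177)
C = -19616622030 (C = (202633 - 6604)*(-18177 - 81893) = 196029*(-100070) = -19616622030)
(67186 + C)*(354895 - 483229) = (67186 - 19616622030)*(354895 - 483229) = -19616554844*(-128334) = 2517470949349896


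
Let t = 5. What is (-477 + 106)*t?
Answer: -1855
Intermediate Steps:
(-477 + 106)*t = (-477 + 106)*5 = -371*5 = -1855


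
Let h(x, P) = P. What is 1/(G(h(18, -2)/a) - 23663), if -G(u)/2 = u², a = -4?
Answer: -2/47327 ≈ -4.2259e-5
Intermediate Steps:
G(u) = -2*u²
1/(G(h(18, -2)/a) - 23663) = 1/(-2*(-2/(-4))² - 23663) = 1/(-2*(-2*(-¼))² - 23663) = 1/(-2*(½)² - 23663) = 1/(-2*¼ - 23663) = 1/(-½ - 23663) = 1/(-47327/2) = -2/47327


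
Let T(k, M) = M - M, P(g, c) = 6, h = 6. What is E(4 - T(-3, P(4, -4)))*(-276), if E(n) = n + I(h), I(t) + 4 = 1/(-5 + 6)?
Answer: -276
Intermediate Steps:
T(k, M) = 0
I(t) = -3 (I(t) = -4 + 1/(-5 + 6) = -4 + 1/1 = -4 + 1 = -3)
E(n) = -3 + n (E(n) = n - 3 = -3 + n)
E(4 - T(-3, P(4, -4)))*(-276) = (-3 + (4 - 1*0))*(-276) = (-3 + (4 + 0))*(-276) = (-3 + 4)*(-276) = 1*(-276) = -276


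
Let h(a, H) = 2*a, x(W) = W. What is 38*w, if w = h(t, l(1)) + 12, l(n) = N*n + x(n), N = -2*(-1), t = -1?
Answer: 380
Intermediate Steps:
N = 2
l(n) = 3*n (l(n) = 2*n + n = 3*n)
w = 10 (w = 2*(-1) + 12 = -2 + 12 = 10)
38*w = 38*10 = 380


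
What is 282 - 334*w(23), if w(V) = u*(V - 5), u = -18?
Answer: 108498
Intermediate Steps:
w(V) = 90 - 18*V (w(V) = -18*(V - 5) = -18*(-5 + V) = 90 - 18*V)
282 - 334*w(23) = 282 - 334*(90 - 18*23) = 282 - 334*(90 - 414) = 282 - 334*(-324) = 282 + 108216 = 108498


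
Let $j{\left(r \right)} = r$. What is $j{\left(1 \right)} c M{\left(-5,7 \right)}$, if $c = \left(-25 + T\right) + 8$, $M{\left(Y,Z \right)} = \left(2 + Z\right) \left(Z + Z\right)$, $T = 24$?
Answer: $882$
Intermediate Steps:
$M{\left(Y,Z \right)} = 2 Z \left(2 + Z\right)$ ($M{\left(Y,Z \right)} = \left(2 + Z\right) 2 Z = 2 Z \left(2 + Z\right)$)
$c = 7$ ($c = \left(-25 + 24\right) + 8 = -1 + 8 = 7$)
$j{\left(1 \right)} c M{\left(-5,7 \right)} = 1 \cdot 7 \cdot 2 \cdot 7 \left(2 + 7\right) = 7 \cdot 2 \cdot 7 \cdot 9 = 7 \cdot 126 = 882$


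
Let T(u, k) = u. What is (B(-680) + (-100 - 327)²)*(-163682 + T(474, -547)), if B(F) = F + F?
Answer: -29535588552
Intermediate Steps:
B(F) = 2*F
(B(-680) + (-100 - 327)²)*(-163682 + T(474, -547)) = (2*(-680) + (-100 - 327)²)*(-163682 + 474) = (-1360 + (-427)²)*(-163208) = (-1360 + 182329)*(-163208) = 180969*(-163208) = -29535588552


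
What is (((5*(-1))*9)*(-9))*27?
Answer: 10935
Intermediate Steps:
(((5*(-1))*9)*(-9))*27 = (-5*9*(-9))*27 = -45*(-9)*27 = 405*27 = 10935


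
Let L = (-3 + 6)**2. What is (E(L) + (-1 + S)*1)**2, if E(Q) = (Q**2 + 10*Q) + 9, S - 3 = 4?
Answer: 34596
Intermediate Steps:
S = 7 (S = 3 + 4 = 7)
L = 9 (L = 3**2 = 9)
E(Q) = 9 + Q**2 + 10*Q
(E(L) + (-1 + S)*1)**2 = ((9 + 9**2 + 10*9) + (-1 + 7)*1)**2 = ((9 + 81 + 90) + 6*1)**2 = (180 + 6)**2 = 186**2 = 34596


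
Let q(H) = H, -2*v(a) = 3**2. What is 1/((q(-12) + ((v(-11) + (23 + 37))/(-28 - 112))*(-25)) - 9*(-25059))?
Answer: 56/12629619 ≈ 4.4340e-6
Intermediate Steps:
v(a) = -9/2 (v(a) = -1/2*3**2 = -1/2*9 = -9/2)
1/((q(-12) + ((v(-11) + (23 + 37))/(-28 - 112))*(-25)) - 9*(-25059)) = 1/((-12 + ((-9/2 + (23 + 37))/(-28 - 112))*(-25)) - 9*(-25059)) = 1/((-12 + ((-9/2 + 60)/(-140))*(-25)) + 225531) = 1/((-12 + ((111/2)*(-1/140))*(-25)) + 225531) = 1/((-12 - 111/280*(-25)) + 225531) = 1/((-12 + 555/56) + 225531) = 1/(-117/56 + 225531) = 1/(12629619/56) = 56/12629619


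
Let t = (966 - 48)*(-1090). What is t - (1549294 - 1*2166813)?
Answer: -383101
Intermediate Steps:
t = -1000620 (t = 918*(-1090) = -1000620)
t - (1549294 - 1*2166813) = -1000620 - (1549294 - 1*2166813) = -1000620 - (1549294 - 2166813) = -1000620 - 1*(-617519) = -1000620 + 617519 = -383101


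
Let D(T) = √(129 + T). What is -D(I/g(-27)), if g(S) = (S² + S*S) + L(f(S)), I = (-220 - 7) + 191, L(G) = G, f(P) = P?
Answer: -√3260613/159 ≈ -11.357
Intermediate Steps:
I = -36 (I = -227 + 191 = -36)
g(S) = S + 2*S² (g(S) = (S² + S*S) + S = (S² + S²) + S = 2*S² + S = S + 2*S²)
-D(I/g(-27)) = -√(129 - 36*(-1/(27*(1 + 2*(-27))))) = -√(129 - 36*(-1/(27*(1 - 54)))) = -√(129 - 36/((-27*(-53)))) = -√(129 - 36/1431) = -√(129 - 36*1/1431) = -√(129 - 4/159) = -√(20507/159) = -√3260613/159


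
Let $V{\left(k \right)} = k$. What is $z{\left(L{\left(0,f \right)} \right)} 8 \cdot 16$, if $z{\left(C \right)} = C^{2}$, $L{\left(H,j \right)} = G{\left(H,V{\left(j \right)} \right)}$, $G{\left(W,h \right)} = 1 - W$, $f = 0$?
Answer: $128$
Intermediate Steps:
$L{\left(H,j \right)} = 1 - H$
$z{\left(L{\left(0,f \right)} \right)} 8 \cdot 16 = \left(1 - 0\right)^{2} \cdot 8 \cdot 16 = \left(1 + 0\right)^{2} \cdot 8 \cdot 16 = 1^{2} \cdot 8 \cdot 16 = 1 \cdot 8 \cdot 16 = 8 \cdot 16 = 128$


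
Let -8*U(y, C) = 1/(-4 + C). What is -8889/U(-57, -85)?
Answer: -6328968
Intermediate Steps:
U(y, C) = -1/(8*(-4 + C))
-8889/U(-57, -85) = -8889/((-1/(-32 + 8*(-85)))) = -8889/((-1/(-32 - 680))) = -8889/((-1/(-712))) = -8889/((-1*(-1/712))) = -8889/1/712 = -8889*712 = -6328968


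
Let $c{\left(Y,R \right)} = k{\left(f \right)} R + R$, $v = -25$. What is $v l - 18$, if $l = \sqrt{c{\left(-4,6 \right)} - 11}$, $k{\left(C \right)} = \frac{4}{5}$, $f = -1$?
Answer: $-18 - 5 i \sqrt{5} \approx -18.0 - 11.18 i$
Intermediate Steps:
$k{\left(C \right)} = \frac{4}{5}$ ($k{\left(C \right)} = 4 \cdot \frac{1}{5} = \frac{4}{5}$)
$c{\left(Y,R \right)} = \frac{9 R}{5}$ ($c{\left(Y,R \right)} = \frac{4 R}{5} + R = \frac{9 R}{5}$)
$l = \frac{i \sqrt{5}}{5}$ ($l = \sqrt{\frac{9}{5} \cdot 6 - 11} = \sqrt{\frac{54}{5} - 11} = \sqrt{- \frac{1}{5}} = \frac{i \sqrt{5}}{5} \approx 0.44721 i$)
$v l - 18 = - 25 \frac{i \sqrt{5}}{5} - 18 = - 5 i \sqrt{5} - 18 = -18 - 5 i \sqrt{5}$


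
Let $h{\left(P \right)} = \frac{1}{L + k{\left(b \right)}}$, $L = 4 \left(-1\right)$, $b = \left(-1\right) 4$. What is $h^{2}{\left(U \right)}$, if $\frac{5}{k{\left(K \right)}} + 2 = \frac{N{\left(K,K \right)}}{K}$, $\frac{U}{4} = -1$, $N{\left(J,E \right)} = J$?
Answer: $\frac{1}{81} \approx 0.012346$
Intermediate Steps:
$b = -4$
$U = -4$ ($U = 4 \left(-1\right) = -4$)
$k{\left(K \right)} = -5$ ($k{\left(K \right)} = \frac{5}{-2 + \frac{K}{K}} = \frac{5}{-2 + 1} = \frac{5}{-1} = 5 \left(-1\right) = -5$)
$L = -4$
$h{\left(P \right)} = - \frac{1}{9}$ ($h{\left(P \right)} = \frac{1}{-4 - 5} = \frac{1}{-9} = - \frac{1}{9}$)
$h^{2}{\left(U \right)} = \left(- \frac{1}{9}\right)^{2} = \frac{1}{81}$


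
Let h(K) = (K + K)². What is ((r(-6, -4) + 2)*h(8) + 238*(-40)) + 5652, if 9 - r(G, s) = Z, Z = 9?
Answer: -3356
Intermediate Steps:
h(K) = 4*K² (h(K) = (2*K)² = 4*K²)
r(G, s) = 0 (r(G, s) = 9 - 1*9 = 9 - 9 = 0)
((r(-6, -4) + 2)*h(8) + 238*(-40)) + 5652 = ((0 + 2)*(4*8²) + 238*(-40)) + 5652 = (2*(4*64) - 9520) + 5652 = (2*256 - 9520) + 5652 = (512 - 9520) + 5652 = -9008 + 5652 = -3356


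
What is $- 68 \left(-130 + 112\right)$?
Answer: $1224$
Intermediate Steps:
$- 68 \left(-130 + 112\right) = \left(-68\right) \left(-18\right) = 1224$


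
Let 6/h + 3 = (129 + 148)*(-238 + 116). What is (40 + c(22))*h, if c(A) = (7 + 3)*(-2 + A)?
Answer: -1440/33797 ≈ -0.042607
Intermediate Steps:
h = -6/33797 (h = 6/(-3 + (129 + 148)*(-238 + 116)) = 6/(-3 + 277*(-122)) = 6/(-3 - 33794) = 6/(-33797) = 6*(-1/33797) = -6/33797 ≈ -0.00017753)
c(A) = -20 + 10*A (c(A) = 10*(-2 + A) = -20 + 10*A)
(40 + c(22))*h = (40 + (-20 + 10*22))*(-6/33797) = (40 + (-20 + 220))*(-6/33797) = (40 + 200)*(-6/33797) = 240*(-6/33797) = -1440/33797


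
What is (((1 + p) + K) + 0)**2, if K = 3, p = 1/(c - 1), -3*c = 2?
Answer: 289/25 ≈ 11.560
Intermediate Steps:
c = -2/3 (c = -1/3*2 = -2/3 ≈ -0.66667)
p = -3/5 (p = 1/(-2/3 - 1) = 1/(-5/3) = -3/5 ≈ -0.60000)
(((1 + p) + K) + 0)**2 = (((1 - 3/5) + 3) + 0)**2 = ((2/5 + 3) + 0)**2 = (17/5 + 0)**2 = (17/5)**2 = 289/25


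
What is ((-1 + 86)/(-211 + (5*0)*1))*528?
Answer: -44880/211 ≈ -212.70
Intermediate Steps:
((-1 + 86)/(-211 + (5*0)*1))*528 = (85/(-211 + 0*1))*528 = (85/(-211 + 0))*528 = (85/(-211))*528 = (85*(-1/211))*528 = -85/211*528 = -44880/211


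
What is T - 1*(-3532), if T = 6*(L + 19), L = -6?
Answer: 3610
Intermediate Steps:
T = 78 (T = 6*(-6 + 19) = 6*13 = 78)
T - 1*(-3532) = 78 - 1*(-3532) = 78 + 3532 = 3610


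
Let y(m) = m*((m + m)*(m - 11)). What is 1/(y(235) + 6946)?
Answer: 1/24747746 ≈ 4.0408e-8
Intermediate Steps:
y(m) = 2*m²*(-11 + m) (y(m) = m*((2*m)*(-11 + m)) = m*(2*m*(-11 + m)) = 2*m²*(-11 + m))
1/(y(235) + 6946) = 1/(2*235²*(-11 + 235) + 6946) = 1/(2*55225*224 + 6946) = 1/(24740800 + 6946) = 1/24747746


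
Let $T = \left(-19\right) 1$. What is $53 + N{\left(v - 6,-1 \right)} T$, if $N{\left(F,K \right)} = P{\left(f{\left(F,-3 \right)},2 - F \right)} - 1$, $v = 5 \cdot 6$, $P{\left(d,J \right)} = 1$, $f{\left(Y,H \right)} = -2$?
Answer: $53$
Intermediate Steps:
$v = 30$
$N{\left(F,K \right)} = 0$ ($N{\left(F,K \right)} = 1 - 1 = 0$)
$T = -19$
$53 + N{\left(v - 6,-1 \right)} T = 53 + 0 \left(-19\right) = 53 + 0 = 53$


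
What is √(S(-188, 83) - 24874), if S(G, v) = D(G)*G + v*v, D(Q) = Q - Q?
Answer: I*√17985 ≈ 134.11*I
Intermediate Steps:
D(Q) = 0
S(G, v) = v² (S(G, v) = 0*G + v*v = 0 + v² = v²)
√(S(-188, 83) - 24874) = √(83² - 24874) = √(6889 - 24874) = √(-17985) = I*√17985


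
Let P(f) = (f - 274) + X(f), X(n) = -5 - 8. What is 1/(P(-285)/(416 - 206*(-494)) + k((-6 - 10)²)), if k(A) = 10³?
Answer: 1965/1964989 ≈ 0.0010000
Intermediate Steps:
X(n) = -13
k(A) = 1000
P(f) = -287 + f (P(f) = (f - 274) - 13 = (-274 + f) - 13 = -287 + f)
1/(P(-285)/(416 - 206*(-494)) + k((-6 - 10)²)) = 1/((-287 - 285)/(416 - 206*(-494)) + 1000) = 1/(-572/(416 + 101764) + 1000) = 1/(-572/102180 + 1000) = 1/(-572*1/102180 + 1000) = 1/(-11/1965 + 1000) = 1/(1964989/1965) = 1965/1964989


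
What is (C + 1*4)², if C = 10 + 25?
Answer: 1521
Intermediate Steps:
C = 35
(C + 1*4)² = (35 + 1*4)² = (35 + 4)² = 39² = 1521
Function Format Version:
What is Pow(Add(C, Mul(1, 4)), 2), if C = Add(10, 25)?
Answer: 1521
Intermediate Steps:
C = 35
Pow(Add(C, Mul(1, 4)), 2) = Pow(Add(35, Mul(1, 4)), 2) = Pow(Add(35, 4), 2) = Pow(39, 2) = 1521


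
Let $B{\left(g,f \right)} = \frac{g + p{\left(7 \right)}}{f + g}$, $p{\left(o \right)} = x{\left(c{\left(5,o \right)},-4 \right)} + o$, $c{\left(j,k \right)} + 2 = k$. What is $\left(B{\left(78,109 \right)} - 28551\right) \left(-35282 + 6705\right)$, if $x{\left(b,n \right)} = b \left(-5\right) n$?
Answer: $\frac{8974610212}{11} \approx 8.1587 \cdot 10^{8}$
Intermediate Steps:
$c{\left(j,k \right)} = -2 + k$
$x{\left(b,n \right)} = - 5 b n$
$p{\left(o \right)} = -40 + 21 o$ ($p{\left(o \right)} = \left(-5\right) \left(-2 + o\right) \left(-4\right) + o = \left(-40 + 20 o\right) + o = -40 + 21 o$)
$B{\left(g,f \right)} = \frac{107 + g}{f + g}$ ($B{\left(g,f \right)} = \frac{g + \left(-40 + 21 \cdot 7\right)}{f + g} = \frac{g + \left(-40 + 147\right)}{f + g} = \frac{g + 107}{f + g} = \frac{107 + g}{f + g}$)
$\left(B{\left(78,109 \right)} - 28551\right) \left(-35282 + 6705\right) = \left(\frac{107 + 78}{109 + 78} - 28551\right) \left(-35282 + 6705\right) = \left(\frac{1}{187} \cdot 185 - 28551\right) \left(-28577\right) = \left(\frac{185}{187} - 28551\right) \left(-28577\right) = \left(- \frac{5338852}{187}\right) \left(-28577\right) = \frac{8974610212}{11}$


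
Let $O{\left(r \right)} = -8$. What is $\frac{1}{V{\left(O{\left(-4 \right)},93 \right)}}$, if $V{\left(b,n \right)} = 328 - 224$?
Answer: $\frac{1}{104} \approx 0.0096154$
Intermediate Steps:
$V{\left(b,n \right)} = 104$ ($V{\left(b,n \right)} = 328 - 224 = 104$)
$\frac{1}{V{\left(O{\left(-4 \right)},93 \right)}} = \frac{1}{104}$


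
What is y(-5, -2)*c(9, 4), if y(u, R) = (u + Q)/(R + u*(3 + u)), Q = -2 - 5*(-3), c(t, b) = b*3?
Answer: 12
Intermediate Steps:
c(t, b) = 3*b
Q = 13 (Q = -2 + 15 = 13)
y(u, R) = (13 + u)/(R + u*(3 + u)) (y(u, R) = (u + 13)/(R + u*(3 + u)) = (13 + u)/(R + u*(3 + u)))
y(-5, -2)*c(9, 4) = ((13 - 5)/(-2 + (-5)² + 3*(-5)))*(3*4) = (8/(-2 + 25 - 15))*12 = (8/8)*12 = ((⅛)*8)*12 = 1*12 = 12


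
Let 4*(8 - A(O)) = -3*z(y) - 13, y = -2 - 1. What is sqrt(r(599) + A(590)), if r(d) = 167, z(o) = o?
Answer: 4*sqrt(11) ≈ 13.266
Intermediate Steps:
y = -3
A(O) = 9 (A(O) = 8 - (-3*(-3) - 13)/4 = 8 - (9 - 13)/4 = 8 - 1/4*(-4) = 8 + 1 = 9)
sqrt(r(599) + A(590)) = sqrt(167 + 9) = sqrt(176) = 4*sqrt(11)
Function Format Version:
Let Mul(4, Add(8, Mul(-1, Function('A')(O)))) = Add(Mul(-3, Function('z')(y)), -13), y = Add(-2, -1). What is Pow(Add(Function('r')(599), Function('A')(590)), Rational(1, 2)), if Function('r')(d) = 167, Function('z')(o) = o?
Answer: Mul(4, Pow(11, Rational(1, 2))) ≈ 13.266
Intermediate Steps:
y = -3
Function('A')(O) = 9 (Function('A')(O) = Add(8, Mul(Rational(-1, 4), Add(Mul(-3, -3), -13))) = Add(8, Mul(Rational(-1, 4), Add(9, -13))) = Add(8, Mul(Rational(-1, 4), -4)) = Add(8, 1) = 9)
Pow(Add(Function('r')(599), Function('A')(590)), Rational(1, 2)) = Pow(Add(167, 9), Rational(1, 2)) = Pow(176, Rational(1, 2)) = Mul(4, Pow(11, Rational(1, 2)))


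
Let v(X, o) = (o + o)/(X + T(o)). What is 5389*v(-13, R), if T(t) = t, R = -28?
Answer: 301784/41 ≈ 7360.6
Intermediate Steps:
v(X, o) = 2*o/(X + o) (v(X, o) = (o + o)/(X + o) = (2*o)/(X + o) = 2*o/(X + o))
5389*v(-13, R) = 5389*(2*(-28)/(-13 - 28)) = 5389*(2*(-28)/(-41)) = 5389*(2*(-28)*(-1/41)) = 5389*(56/41) = 301784/41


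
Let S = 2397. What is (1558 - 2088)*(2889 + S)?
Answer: -2801580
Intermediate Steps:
(1558 - 2088)*(2889 + S) = (1558 - 2088)*(2889 + 2397) = -530*5286 = -2801580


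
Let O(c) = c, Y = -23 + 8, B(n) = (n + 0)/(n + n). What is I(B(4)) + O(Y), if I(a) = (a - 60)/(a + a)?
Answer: -149/2 ≈ -74.500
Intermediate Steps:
B(n) = ½ (B(n) = n/((2*n)) = n*(1/(2*n)) = ½)
Y = -15
I(a) = (-60 + a)/(2*a) (I(a) = (-60 + a)/((2*a)) = (-60 + a)*(1/(2*a)) = (-60 + a)/(2*a))
I(B(4)) + O(Y) = (-60 + ½)/(2*(½)) - 15 = (½)*2*(-119/2) - 15 = -119/2 - 15 = -149/2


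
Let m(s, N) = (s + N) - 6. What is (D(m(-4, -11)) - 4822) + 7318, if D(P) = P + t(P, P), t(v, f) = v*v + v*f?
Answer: 3357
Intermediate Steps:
m(s, N) = -6 + N + s (m(s, N) = (N + s) - 6 = -6 + N + s)
t(v, f) = v² + f*v
D(P) = P + 2*P² (D(P) = P + P*(P + P) = P + P*(2*P) = P + 2*P²)
(D(m(-4, -11)) - 4822) + 7318 = ((-6 - 11 - 4)*(1 + 2*(-6 - 11 - 4)) - 4822) + 7318 = (-21*(1 + 2*(-21)) - 4822) + 7318 = (-21*(1 - 42) - 4822) + 7318 = (-21*(-41) - 4822) + 7318 = (861 - 4822) + 7318 = -3961 + 7318 = 3357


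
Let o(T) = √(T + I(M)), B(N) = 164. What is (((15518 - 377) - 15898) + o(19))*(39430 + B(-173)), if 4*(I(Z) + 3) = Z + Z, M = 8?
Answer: -29972658 + 79188*√5 ≈ -2.9796e+7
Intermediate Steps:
I(Z) = -3 + Z/2 (I(Z) = -3 + (Z + Z)/4 = -3 + (2*Z)/4 = -3 + Z/2)
o(T) = √(1 + T) (o(T) = √(T + (-3 + (½)*8)) = √(T + (-3 + 4)) = √(T + 1) = √(1 + T))
(((15518 - 377) - 15898) + o(19))*(39430 + B(-173)) = (((15518 - 377) - 15898) + √(1 + 19))*(39430 + 164) = ((15141 - 15898) + √20)*39594 = (-757 + 2*√5)*39594 = -29972658 + 79188*√5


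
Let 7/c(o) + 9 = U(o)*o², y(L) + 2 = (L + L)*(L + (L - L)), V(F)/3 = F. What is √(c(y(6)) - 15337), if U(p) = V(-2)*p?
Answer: 2*I*√16239586456869090/2058009 ≈ 123.84*I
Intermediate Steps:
V(F) = 3*F
y(L) = -2 + 2*L² (y(L) = -2 + (L + L)*(L + (L - L)) = -2 + (2*L)*(L + 0) = -2 + (2*L)*L = -2 + 2*L²)
U(p) = -6*p (U(p) = (3*(-2))*p = -6*p)
c(o) = 7/(-9 - 6*o³) (c(o) = 7/(-9 + (-6*o)*o²) = 7/(-9 - 6*o³))
√(c(y(6)) - 15337) = √(-7/(9 + 6*(-2 + 2*6²)³) - 15337) = √(-7/(9 + 6*(-2 + 2*36)³) - 15337) = √(-7/(9 + 6*(-2 + 72)³) - 15337) = √(-7/(9 + 6*70³) - 15337) = √(-7/(9 + 6*343000) - 15337) = √(-7/(9 + 2058000) - 15337) = √(-7/2058009 - 15337) = √(-31563684040/2058009) = 2*I*√16239586456869090/2058009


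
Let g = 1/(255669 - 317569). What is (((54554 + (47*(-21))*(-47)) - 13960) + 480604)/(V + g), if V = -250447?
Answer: -35133635300/15502669301 ≈ -2.2663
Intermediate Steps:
g = -1/61900 (g = 1/(-61900) = -1/61900 ≈ -1.6155e-5)
(((54554 + (47*(-21))*(-47)) - 13960) + 480604)/(V + g) = (((54554 + (47*(-21))*(-47)) - 13960) + 480604)/(-250447 - 1/61900) = (((54554 - 987*(-47)) - 13960) + 480604)/(-15502669301/61900) = (((54554 + 46389) - 13960) + 480604)*(-61900/15502669301) = ((100943 - 13960) + 480604)*(-61900/15502669301) = (86983 + 480604)*(-61900/15502669301) = 567587*(-61900/15502669301) = -35133635300/15502669301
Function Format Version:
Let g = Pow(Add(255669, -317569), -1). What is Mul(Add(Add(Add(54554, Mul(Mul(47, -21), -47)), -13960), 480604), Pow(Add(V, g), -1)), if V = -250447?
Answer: Rational(-35133635300, 15502669301) ≈ -2.2663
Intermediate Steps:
g = Rational(-1, 61900) (g = Pow(-61900, -1) = Rational(-1, 61900) ≈ -1.6155e-5)
Mul(Add(Add(Add(54554, Mul(Mul(47, -21), -47)), -13960), 480604), Pow(Add(V, g), -1)) = Mul(Add(Add(Add(54554, Mul(Mul(47, -21), -47)), -13960), 480604), Pow(Add(-250447, Rational(-1, 61900)), -1)) = Mul(Add(Add(Add(54554, Mul(-987, -47)), -13960), 480604), Pow(Rational(-15502669301, 61900), -1)) = Mul(Add(Add(Add(54554, 46389), -13960), 480604), Rational(-61900, 15502669301)) = Mul(Add(Add(100943, -13960), 480604), Rational(-61900, 15502669301)) = Mul(Add(86983, 480604), Rational(-61900, 15502669301)) = Mul(567587, Rational(-61900, 15502669301)) = Rational(-35133635300, 15502669301)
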